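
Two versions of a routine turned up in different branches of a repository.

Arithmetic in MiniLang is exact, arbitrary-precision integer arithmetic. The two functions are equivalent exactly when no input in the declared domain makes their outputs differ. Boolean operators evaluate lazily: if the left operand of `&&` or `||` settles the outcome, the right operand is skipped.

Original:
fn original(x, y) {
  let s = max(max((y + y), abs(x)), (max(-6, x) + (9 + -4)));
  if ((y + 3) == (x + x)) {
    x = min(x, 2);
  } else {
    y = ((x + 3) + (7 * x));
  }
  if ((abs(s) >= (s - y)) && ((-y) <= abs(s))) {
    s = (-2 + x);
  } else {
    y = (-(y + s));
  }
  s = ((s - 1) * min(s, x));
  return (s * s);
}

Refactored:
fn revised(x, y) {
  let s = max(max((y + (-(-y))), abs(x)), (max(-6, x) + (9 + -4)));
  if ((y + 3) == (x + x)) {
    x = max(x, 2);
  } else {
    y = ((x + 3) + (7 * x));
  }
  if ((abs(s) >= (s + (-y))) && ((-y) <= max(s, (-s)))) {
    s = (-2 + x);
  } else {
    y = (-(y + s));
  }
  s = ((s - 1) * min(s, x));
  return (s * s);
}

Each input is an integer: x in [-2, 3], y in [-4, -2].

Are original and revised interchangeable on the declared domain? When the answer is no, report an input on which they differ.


On input x=0, y=-3, original returns 0 while revised returns 64.
verdict: not equivalent; witness: x=0, y=-3


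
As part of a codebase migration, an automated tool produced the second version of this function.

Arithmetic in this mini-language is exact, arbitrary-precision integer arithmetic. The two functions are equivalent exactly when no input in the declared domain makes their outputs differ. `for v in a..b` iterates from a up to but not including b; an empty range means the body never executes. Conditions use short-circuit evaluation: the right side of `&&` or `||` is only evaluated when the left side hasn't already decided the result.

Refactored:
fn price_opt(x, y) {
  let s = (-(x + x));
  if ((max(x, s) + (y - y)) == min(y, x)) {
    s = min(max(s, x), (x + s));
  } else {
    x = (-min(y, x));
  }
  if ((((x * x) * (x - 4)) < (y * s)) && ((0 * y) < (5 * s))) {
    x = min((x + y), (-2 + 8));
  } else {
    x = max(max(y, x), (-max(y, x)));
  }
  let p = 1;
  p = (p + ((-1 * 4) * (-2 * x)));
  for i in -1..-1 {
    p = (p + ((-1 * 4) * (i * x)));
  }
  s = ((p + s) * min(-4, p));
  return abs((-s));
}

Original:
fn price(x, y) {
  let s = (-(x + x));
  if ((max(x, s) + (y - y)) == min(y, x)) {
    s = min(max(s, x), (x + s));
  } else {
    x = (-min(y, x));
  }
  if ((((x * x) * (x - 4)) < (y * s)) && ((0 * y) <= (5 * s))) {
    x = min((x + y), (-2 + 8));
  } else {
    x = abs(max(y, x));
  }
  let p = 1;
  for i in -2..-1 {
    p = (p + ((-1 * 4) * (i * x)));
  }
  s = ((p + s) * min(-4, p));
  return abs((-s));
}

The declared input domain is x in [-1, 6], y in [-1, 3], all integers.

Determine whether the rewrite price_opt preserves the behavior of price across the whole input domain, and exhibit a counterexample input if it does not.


There is a counterexample at x=0, y=-1: 4 on one side, 36 on the other.
price: s becomes 0; next ((max(x, s) + (y - y)) == min(y, x)) evaluates to false; next x becomes 1; next ((((x * x) * (x - 4)) < (y * s)) && ((0 * y) <= (5 * s))) evaluates to true; next x becomes 0; next p becomes 1; next at i=-2:; next p becomes 1; next s becomes -4; next final value 4
price_opt: s becomes 0; next ((max(x, s) + (y - y)) == min(y, x)) evaluates to false; next x becomes 1; next ((((x * x) * (x - 4)) < (y * s)) && ((0 * y) < (5 * s))) evaluates to false; next x becomes 1; next p becomes 1; next p becomes 9; next i never enters its loop body; next s becomes -36; next final value 36
verdict: not equivalent; witness: x=0, y=-1


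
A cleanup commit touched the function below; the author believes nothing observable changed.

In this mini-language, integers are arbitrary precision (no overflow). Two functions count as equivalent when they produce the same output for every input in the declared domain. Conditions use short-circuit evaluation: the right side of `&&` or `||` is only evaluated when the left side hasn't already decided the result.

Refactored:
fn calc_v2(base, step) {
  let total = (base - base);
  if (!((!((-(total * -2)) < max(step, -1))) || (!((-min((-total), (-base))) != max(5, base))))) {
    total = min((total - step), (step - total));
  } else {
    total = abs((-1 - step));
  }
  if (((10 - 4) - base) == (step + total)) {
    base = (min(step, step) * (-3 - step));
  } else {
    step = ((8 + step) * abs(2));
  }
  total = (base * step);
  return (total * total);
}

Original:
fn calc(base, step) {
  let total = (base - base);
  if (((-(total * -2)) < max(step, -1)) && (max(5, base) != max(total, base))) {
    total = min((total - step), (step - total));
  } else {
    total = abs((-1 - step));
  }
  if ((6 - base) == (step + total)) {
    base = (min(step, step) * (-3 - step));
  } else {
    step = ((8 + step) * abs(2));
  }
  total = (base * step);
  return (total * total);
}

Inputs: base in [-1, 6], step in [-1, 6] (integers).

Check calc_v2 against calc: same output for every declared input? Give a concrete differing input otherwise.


Reading the diff, among the changes: constant usage differs; and arithmetic usage differs; and min/max/abs usage differs; and boolean connective usage differs.
One worked example (base=5, step=3) — calc: total becomes 0; next (((-(total * -2)) < max(step, -1)) && (max(5, base) != max(total, base))) evaluates to false; next total becomes 4; next ((6 - base) == (step + total)) evaluates to false; next step becomes 22; next total becomes 110; next final value 12100; calc_v2: total becomes 0; next (!((!((-(total * -2)) < max(step, -1))) || (!((-min((-total), (-base))) != max(5, base))))) evaluates to false; next total becomes 4; next (((10 - 4) - base) == (step + total)) evaluates to false; next step becomes 22; next total becomes 110; next final value 12100; agreement on 12100.
Every one of the 64 inputs gives matching results.
verdict: equivalent


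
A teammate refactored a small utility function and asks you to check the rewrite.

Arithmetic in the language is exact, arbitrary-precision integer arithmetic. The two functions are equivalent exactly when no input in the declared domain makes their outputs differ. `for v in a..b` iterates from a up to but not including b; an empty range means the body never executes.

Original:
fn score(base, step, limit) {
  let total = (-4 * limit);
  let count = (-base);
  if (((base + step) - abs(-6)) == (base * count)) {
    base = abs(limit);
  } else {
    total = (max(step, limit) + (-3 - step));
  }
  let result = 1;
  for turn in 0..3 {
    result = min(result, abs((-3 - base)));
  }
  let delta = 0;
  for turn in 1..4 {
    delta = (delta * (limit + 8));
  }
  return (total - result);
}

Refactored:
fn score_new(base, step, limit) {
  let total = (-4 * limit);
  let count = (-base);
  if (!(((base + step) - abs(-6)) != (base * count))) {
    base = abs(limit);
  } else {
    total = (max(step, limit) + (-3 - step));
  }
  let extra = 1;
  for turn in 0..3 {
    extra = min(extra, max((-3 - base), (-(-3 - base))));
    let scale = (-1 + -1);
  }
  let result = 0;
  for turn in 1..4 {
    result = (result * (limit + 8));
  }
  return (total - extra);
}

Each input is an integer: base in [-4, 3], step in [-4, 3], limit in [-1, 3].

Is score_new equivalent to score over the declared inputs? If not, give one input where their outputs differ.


Comparing the listings, the differences include: comparison usage differs, statement counts differ, local variable names differ, constant usage differs, arithmetic usage differs, boolean connective usage differs, min/max/abs usage differs.
Spot check at base=-3, step=3, limit=0 — score: total=0, then count=3, then (((base + step) - abs(-6)) == (base * count)) is false, then total=-3, then result=1, then (turn=0), then result=0, then (turn=1), then result=0, then (turn=2), then result=0, then delta=0, then (turn=1), then delta=0, then (turn=2), then delta=0, then (turn=3), then delta=0, then returns -3. score_new: total=0, then count=3, then (!(((base + step) - abs(-6)) != (base * count))) is false, then total=-3, then extra=1, then (turn=0), then extra=0, then scale=-2, then (turn=1), then extra=0, then scale=-2, then (turn=2), then extra=0, then scale=-2, then result=0, then (turn=1), then result=0, then (turn=2), then result=0, then (turn=3), then result=0, then returns -3. Both give -3.
Sweeping the whole domain (320 inputs) finds no disagreement.
verdict: equivalent


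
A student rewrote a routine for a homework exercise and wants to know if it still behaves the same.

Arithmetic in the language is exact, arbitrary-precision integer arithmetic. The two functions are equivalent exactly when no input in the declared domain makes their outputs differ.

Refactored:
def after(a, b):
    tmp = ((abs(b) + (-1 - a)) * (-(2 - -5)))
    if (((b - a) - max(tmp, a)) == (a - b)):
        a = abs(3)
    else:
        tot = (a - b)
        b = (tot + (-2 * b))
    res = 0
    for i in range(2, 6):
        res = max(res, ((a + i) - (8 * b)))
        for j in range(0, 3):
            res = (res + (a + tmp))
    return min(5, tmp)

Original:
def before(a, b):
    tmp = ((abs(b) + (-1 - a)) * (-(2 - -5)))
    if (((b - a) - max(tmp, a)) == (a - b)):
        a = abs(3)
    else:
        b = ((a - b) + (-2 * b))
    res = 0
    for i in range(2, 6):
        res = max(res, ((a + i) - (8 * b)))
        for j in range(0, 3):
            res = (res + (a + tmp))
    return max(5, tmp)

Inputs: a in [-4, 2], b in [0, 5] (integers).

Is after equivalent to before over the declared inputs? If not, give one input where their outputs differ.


On input a=-4, b=0, before returns 5 while after returns -21.
verdict: not equivalent; witness: a=-4, b=0


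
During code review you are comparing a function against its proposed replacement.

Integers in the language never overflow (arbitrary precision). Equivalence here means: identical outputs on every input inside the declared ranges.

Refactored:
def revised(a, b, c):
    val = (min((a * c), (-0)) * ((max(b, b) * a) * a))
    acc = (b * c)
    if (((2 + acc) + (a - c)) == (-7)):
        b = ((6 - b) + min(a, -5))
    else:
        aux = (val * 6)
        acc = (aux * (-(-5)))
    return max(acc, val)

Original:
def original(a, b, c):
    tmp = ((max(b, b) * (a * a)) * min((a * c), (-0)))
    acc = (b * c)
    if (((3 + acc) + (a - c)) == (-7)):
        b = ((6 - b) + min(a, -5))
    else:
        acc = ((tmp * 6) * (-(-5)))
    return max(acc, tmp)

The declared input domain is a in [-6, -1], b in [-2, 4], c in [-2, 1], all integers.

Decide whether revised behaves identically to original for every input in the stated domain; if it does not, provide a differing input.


On input a=-6, b=-2, c=1, original returns 12960 while revised returns 432.
verdict: not equivalent; witness: a=-6, b=-2, c=1


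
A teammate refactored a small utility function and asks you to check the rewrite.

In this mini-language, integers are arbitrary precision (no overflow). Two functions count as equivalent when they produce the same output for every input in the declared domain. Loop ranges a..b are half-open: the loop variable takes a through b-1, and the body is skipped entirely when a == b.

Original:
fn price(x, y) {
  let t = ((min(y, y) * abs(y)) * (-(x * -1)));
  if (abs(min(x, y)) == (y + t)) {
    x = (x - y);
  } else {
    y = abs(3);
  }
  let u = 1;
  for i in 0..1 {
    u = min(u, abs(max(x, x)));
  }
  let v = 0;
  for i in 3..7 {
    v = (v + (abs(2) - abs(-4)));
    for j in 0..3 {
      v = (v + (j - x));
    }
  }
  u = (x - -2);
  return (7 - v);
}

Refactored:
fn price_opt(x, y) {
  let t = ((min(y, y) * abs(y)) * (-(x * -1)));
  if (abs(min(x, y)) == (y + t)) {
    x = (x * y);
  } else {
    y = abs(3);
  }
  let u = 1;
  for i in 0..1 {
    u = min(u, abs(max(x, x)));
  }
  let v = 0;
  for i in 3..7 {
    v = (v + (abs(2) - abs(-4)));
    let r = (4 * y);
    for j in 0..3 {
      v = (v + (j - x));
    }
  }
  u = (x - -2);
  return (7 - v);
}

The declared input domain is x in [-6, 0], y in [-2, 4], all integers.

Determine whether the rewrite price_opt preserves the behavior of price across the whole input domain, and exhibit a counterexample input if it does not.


Take x=-1, y=-2.
price: t := 4 | (abs(min(x, y)) == (y + t)): true | x := 1 | u := 1 | iter i=0: | u := 1 | v := 0 | iter i=3: | v := -2 | iter j=0: | v := -3 | iter j=1: | v := -3 | iter j=2: | v := -2 | iter i=4: | v := -4 | iter j=0: | v := -5 | iter j=1: | v := -5 | iter j=2: | v := -4 | iter i=5: | v := -6 | iter j=0: | v := -7 | iter j=1: | v := -7 | iter j=2: | v := -6 | iter i=6: | v := -8 | iter j=0: | v := -9 | iter j=1: | v := -9 | iter j=2: | v := -8 | u := 3 | result 15
price_opt: t := 4 | (abs(min(x, y)) == (y + t)): true | x := 2 | u := 1 | iter i=0: | u := 1 | v := 0 | iter i=3: | v := -2 | r := -8 | iter j=0: | v := -4 | iter j=1: | v := -5 | iter j=2: | v := -5 | iter i=4: | v := -7 | r := -8 | iter j=0: | v := -9 | iter j=1: | v := -10 | iter j=2: | v := -10 | iter i=5: | v := -12 | r := -8 | iter j=0: | v := -14 | iter j=1: | v := -15 | iter j=2: | v := -15 | iter i=6: | v := -17 | r := -8 | iter j=0: | v := -19 | iter j=1: | v := -20 | iter j=2: | v := -20 | u := 4 | result 27
15 and 27 differ, so these are not the same function on this domain.
verdict: not equivalent; witness: x=-1, y=-2


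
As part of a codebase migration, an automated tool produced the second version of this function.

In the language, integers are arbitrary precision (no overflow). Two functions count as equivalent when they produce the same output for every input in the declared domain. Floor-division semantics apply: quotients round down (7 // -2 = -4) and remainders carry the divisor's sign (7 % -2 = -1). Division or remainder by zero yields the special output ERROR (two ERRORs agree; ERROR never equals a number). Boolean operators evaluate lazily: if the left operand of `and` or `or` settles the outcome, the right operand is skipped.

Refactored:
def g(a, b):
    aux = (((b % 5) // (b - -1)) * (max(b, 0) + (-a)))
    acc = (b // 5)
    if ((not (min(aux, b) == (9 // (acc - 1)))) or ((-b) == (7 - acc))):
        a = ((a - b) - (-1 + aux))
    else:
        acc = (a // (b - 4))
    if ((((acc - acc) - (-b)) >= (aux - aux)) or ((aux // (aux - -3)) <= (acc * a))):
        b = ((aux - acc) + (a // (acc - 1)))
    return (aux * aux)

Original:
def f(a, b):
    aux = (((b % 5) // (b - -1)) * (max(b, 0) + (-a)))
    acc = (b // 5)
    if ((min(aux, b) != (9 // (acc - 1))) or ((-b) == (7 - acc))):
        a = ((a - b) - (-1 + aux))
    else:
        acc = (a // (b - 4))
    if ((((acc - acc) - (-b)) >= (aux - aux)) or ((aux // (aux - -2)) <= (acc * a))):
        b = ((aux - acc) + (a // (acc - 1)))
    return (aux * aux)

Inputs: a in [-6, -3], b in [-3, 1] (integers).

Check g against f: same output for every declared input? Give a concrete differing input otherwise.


Not equivalent: a=-3, b=-3 separates them (9 vs ERROR).
f: aux := -3 | acc := -1 | ((min(aux, b) != (9 // (acc - 1))) or ((-b) == (7 - acc))): true | a := 4 | ((((acc - acc) - (-b)) >= (aux - aux)) or ((aux // (aux - -2)) <= (acc * a))): false | result 9
g: aux := -3 | acc := -1 | ((not (min(aux, b) == (9 // (acc - 1)))) or ((-b) == (7 - acc))): true | a := 4 | divide-by-zero, output ERROR
verdict: not equivalent; witness: a=-3, b=-3


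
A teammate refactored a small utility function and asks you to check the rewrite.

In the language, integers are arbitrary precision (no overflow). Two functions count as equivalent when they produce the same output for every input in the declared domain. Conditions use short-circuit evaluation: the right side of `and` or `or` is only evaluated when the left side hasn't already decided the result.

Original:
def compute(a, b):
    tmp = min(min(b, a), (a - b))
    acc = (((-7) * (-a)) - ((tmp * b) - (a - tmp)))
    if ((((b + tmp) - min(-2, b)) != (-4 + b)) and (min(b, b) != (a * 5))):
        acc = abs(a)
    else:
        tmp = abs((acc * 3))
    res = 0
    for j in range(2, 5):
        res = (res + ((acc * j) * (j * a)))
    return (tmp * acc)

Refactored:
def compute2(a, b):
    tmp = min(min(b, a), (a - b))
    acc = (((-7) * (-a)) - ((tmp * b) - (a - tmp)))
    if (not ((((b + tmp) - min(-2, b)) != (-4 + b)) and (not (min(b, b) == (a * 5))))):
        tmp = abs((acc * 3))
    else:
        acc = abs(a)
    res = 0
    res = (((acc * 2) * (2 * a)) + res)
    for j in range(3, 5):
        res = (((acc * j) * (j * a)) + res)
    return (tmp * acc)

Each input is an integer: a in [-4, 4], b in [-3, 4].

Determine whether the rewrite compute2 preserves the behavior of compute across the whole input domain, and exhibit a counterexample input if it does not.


This is a faithful refactor — statement counts differ, arithmetic usage differs, boolean connective usage differs, loop structure differs, constant usage differs, comparison usage differs, but the computed results match everywhere.
Tracing a=3, b=3: compute: tmp=0, then acc=24, then ((((b + tmp) - min(-2, b)) != (-4 + b)) and (min(b, b) != (a * 5))) is true, then acc=3, then res=0, then (j=2), then res=36, then (j=3), then res=117, then (j=4), then res=261, then returns 0 | compute2: tmp=0, then acc=24, then (not ((((b + tmp) - min(-2, b)) != (-4 + b)) and (not (min(b, b) == (a * 5))))) is false, then acc=3, then res=0, then res=36, then (j=3), then res=117, then (j=4), then res=261, then returns 0 — matching result 0.
Every one of the 72 inputs gives matching results.
verdict: equivalent


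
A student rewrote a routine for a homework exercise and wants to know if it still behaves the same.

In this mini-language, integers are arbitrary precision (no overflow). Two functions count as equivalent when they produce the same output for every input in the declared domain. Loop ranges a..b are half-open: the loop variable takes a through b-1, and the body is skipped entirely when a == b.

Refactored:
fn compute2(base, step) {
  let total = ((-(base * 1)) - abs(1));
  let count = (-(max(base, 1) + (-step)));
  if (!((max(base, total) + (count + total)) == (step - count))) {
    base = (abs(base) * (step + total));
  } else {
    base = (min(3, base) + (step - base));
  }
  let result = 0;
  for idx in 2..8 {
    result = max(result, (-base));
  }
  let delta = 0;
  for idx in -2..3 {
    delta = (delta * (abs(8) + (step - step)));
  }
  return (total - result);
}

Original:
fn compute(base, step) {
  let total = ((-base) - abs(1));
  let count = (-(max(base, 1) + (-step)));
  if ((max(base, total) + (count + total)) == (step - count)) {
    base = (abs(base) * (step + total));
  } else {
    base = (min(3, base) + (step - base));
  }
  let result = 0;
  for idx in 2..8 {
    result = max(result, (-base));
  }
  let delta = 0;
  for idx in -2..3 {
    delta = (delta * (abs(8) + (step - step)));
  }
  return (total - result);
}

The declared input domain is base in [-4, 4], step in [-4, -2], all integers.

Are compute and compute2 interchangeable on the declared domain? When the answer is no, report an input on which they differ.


There is a counterexample at base=-4, step=-3: 0 on one side, 3 on the other.
compute: total := 3 | count := -4 | ((max(base, total) + (count + total)) == (step - count)): false | base := -3 | result := 0 | iter idx=2: | result := 3 | iter idx=3: | result := 3 | iter idx=4: | result := 3 | iter idx=5: | result := 3 | iter idx=6: | result := 3 | iter idx=7: | result := 3 | delta := 0 | iter idx=-2: | delta := 0 | iter idx=-1: | delta := 0 | iter idx=0: | delta := 0 | iter idx=1: | delta := 0 | iter idx=2: | delta := 0 | result 0
compute2: total := 3 | count := -4 | (!((max(base, total) + (count + total)) == (step - count))): true | base := 0 | result := 0 | iter idx=2: | result := 0 | iter idx=3: | result := 0 | iter idx=4: | result := 0 | iter idx=5: | result := 0 | iter idx=6: | result := 0 | iter idx=7: | result := 0 | delta := 0 | iter idx=-2: | delta := 0 | iter idx=-1: | delta := 0 | iter idx=0: | delta := 0 | iter idx=1: | delta := 0 | iter idx=2: | delta := 0 | result 3
verdict: not equivalent; witness: base=-4, step=-3


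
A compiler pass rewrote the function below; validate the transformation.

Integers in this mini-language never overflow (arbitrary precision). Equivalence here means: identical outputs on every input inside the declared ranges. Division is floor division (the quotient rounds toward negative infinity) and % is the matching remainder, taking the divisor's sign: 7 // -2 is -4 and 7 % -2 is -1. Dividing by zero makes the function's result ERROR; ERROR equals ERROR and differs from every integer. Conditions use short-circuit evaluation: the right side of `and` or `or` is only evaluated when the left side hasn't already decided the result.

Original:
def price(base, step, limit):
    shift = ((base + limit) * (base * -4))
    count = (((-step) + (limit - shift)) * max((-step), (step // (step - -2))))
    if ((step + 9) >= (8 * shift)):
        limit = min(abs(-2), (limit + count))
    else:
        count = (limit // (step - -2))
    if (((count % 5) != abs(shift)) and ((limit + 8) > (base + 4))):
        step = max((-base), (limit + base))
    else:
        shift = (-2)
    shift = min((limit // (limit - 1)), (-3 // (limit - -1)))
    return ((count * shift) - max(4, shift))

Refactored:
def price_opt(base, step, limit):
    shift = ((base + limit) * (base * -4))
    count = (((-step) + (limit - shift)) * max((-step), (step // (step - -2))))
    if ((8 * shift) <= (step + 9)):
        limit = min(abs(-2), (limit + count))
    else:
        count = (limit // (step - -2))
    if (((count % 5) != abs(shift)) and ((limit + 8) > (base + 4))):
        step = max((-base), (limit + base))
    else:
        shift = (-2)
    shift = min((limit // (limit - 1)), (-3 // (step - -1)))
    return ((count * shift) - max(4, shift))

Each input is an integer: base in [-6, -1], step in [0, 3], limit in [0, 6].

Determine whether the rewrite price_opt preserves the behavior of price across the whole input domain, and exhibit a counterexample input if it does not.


base=-1, step=0, limit=2 yields -5 from price but -6 from price_opt.
verdict: not equivalent; witness: base=-1, step=0, limit=2


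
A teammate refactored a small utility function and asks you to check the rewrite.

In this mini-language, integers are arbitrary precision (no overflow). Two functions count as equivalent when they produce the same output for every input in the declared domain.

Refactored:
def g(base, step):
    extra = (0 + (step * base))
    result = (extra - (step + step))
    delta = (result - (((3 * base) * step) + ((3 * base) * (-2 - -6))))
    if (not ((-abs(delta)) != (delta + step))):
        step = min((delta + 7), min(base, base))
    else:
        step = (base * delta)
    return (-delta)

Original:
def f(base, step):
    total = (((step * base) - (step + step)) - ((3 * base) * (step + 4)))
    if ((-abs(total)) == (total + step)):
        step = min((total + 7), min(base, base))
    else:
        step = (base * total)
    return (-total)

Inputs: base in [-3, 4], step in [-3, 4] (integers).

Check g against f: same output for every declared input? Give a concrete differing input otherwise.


Comparing the listings, the differences include: comparison usage differs, plus arithmetic usage differs, plus boolean connective usage differs, plus constant usage differs, plus local variable names differ, plus statement counts differ.
Tracing base=-1, step=0: f: total=12, then ((-abs(total)) == (total + step)) is false, then step=-12, then returns -12 | g: extra=0, then result=0, then delta=12, then (not ((-abs(delta)) != (delta + step))) is false, then step=-12, then returns -12 — matching result -12.
An exhaustive pass over the 64 declared inputs shows identical outputs.
verdict: equivalent


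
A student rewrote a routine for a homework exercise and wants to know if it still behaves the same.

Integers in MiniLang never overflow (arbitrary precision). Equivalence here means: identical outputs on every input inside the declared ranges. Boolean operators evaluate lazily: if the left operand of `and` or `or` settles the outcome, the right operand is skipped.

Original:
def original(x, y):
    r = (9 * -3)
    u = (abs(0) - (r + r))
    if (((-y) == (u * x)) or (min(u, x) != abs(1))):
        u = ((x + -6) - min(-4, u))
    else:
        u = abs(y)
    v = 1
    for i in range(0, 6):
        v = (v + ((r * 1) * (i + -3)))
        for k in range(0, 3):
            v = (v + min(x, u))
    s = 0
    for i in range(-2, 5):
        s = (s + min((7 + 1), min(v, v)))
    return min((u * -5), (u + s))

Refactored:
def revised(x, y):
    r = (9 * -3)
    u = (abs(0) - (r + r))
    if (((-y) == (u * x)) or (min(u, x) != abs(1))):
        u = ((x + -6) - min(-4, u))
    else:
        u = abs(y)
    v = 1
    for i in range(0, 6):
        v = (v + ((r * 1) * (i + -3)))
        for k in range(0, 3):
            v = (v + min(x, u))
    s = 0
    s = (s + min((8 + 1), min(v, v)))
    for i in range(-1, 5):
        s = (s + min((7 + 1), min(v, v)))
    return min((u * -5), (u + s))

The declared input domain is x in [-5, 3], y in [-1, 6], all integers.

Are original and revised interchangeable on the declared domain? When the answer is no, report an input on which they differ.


The one real change (`7` became `8`) has no effect anywhere in the declared ranges; all 72 inputs agree.
verdict: equivalent


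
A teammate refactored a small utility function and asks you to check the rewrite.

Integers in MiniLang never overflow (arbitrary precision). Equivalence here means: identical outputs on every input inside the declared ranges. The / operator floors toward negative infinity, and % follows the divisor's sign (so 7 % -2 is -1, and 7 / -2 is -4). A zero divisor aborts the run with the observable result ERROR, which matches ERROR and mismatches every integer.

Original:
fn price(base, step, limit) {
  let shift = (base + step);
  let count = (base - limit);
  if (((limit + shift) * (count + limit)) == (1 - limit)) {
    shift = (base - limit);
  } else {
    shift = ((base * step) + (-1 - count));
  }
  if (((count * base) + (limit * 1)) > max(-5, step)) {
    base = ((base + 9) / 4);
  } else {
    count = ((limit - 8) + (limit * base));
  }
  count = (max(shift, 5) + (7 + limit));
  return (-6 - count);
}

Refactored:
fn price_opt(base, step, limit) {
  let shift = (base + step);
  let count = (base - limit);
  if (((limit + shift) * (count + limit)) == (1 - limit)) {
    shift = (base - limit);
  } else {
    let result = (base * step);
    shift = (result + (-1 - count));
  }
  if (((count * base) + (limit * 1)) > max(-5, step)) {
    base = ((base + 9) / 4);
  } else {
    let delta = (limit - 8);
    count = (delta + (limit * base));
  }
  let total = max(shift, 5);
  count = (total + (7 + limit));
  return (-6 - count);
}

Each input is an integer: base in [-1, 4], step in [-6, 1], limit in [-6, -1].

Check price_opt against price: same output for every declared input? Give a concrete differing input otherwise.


The two versions differ — the changes include statement counts differ; also local variable names differ.
One worked example (base=2, step=-2, limit=-3) — price: shift becomes 0; next count becomes 5; next (((limit + shift) * (count + limit)) == (1 - limit)) evaluates to false; next shift becomes -10; next (((count * base) + (limit * 1)) > max(-5, step)) evaluates to true; next base becomes 2; next count becomes 9; next final value -15; price_opt: shift becomes 0; next count becomes 5; next (((limit + shift) * (count + limit)) == (1 - limit)) evaluates to false; next result becomes -4; next shift becomes -10; next (((count * base) + (limit * 1)) > max(-5, step)) evaluates to true; next base becomes 2; next total becomes 5; next count becomes 9; next final value -15; agreement on -15.
Every one of the 288 inputs gives matching results.
verdict: equivalent


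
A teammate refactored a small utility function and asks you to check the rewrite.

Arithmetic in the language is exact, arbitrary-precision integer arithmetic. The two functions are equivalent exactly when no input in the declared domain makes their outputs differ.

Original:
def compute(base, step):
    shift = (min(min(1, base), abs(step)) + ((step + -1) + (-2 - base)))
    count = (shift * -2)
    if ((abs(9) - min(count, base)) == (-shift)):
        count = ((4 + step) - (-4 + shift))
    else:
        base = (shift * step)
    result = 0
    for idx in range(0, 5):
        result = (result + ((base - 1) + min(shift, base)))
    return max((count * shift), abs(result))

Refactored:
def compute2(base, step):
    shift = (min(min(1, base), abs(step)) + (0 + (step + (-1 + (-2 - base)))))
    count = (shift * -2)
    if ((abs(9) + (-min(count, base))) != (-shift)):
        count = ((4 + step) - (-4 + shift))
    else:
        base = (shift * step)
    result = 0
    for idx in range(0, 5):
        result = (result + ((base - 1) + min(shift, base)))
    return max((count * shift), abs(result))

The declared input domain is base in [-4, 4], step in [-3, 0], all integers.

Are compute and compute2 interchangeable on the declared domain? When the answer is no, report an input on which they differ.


Take base=-4, step=-2.
compute: shift := -5 | count := 10 | ((abs(9) - min(count, base)) == (-shift)): false | base := 10 | result := 0 | iter idx=0: | result := 4 | iter idx=1: | result := 8 | iter idx=2: | result := 12 | iter idx=3: | result := 16 | iter idx=4: | result := 20 | result 20
compute2: shift := -5 | count := 10 | ((abs(9) + (-min(count, base))) != (-shift)): true | count := 11 | result := 0 | iter idx=0: | result := -10 | iter idx=1: | result := -20 | iter idx=2: | result := -30 | iter idx=3: | result := -40 | iter idx=4: | result := -50 | result 50
20 != 50, so the rewrite changes behavior.
verdict: not equivalent; witness: base=-4, step=-2


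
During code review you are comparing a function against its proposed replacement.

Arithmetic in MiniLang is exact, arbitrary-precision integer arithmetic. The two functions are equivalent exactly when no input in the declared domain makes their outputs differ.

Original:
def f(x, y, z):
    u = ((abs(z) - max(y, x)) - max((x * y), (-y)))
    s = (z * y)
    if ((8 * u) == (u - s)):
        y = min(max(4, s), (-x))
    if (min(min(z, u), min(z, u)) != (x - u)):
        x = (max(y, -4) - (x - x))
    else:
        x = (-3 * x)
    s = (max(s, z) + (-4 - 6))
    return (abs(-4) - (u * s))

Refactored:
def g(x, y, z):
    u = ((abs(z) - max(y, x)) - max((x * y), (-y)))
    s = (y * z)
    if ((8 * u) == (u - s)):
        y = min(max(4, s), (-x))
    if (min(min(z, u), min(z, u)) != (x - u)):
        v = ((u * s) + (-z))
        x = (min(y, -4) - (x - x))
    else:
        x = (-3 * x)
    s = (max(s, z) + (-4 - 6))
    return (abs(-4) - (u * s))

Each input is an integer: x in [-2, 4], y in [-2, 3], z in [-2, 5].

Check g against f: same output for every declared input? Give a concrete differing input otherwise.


The edit looks behavioral (`max(y, -4)` became `min(y, -4)`), but over these ranges it never changes the outcome.
Tracing x=4, y=-2, z=1: f: u = -5; s = -2; ((8 * u) == (u - s)) -> false; (min(min(z, u), min(z, u)) != (x - u)) -> true; x = -2; s = -9; return -41 | g: u = -5; s = -2; ((8 * u) == (u - s)) -> false; (min(min(z, u), min(z, u)) != (x - u)) -> true; v = 9; x = -4; s = -9; return -41 — matching result -41.
Across all 336 domain points the two functions coincide.
verdict: equivalent


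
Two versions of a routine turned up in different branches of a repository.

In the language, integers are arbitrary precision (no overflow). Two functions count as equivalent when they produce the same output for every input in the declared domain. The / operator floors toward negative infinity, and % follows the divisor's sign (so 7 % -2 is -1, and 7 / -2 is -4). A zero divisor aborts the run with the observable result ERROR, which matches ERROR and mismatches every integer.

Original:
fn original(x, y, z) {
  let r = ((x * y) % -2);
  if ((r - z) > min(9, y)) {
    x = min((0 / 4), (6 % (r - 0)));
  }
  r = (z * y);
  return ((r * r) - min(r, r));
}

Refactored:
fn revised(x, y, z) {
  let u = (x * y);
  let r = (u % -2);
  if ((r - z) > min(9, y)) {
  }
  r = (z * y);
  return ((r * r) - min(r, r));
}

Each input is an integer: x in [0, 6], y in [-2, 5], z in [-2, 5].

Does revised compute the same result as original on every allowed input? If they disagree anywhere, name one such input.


Consider the input x=0, y=-2, z=-2.
original: r = 0; ((r - z) > min(9, y)) -> true; division by zero -> ERROR
revised: u = 0; r = 0; ((r - z) > min(9, y)) -> true; r = 4; return 12
ERROR and 12 differ, so these are not the same function on this domain.
verdict: not equivalent; witness: x=0, y=-2, z=-2


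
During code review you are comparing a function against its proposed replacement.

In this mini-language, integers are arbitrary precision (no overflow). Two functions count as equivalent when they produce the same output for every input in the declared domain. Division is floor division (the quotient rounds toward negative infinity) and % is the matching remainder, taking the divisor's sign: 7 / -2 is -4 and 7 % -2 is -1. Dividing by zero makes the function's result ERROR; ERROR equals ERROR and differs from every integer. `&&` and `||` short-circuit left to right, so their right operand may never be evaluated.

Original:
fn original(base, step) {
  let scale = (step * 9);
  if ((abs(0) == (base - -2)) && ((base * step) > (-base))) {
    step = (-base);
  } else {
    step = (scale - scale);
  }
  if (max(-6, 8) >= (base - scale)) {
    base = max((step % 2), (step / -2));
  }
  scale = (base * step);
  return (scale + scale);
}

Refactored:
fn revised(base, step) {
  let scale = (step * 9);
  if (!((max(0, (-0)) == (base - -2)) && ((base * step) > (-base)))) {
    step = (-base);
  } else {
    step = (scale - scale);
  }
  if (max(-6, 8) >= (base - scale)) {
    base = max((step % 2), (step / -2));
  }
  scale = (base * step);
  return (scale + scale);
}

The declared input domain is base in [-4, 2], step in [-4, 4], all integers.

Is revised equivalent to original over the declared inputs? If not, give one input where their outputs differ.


Consider the input base=-4, step=-4.
original: scale = -36; ((abs(0) == (base - -2)) && ((base * step) > (-base))) -> false; step = 0; (max(-6, 8) >= (base - scale)) -> false; scale = 0; return 0
revised: scale = -36; (!((max(0, (-0)) == (base - -2)) && ((base * step) > (-base)))) -> true; step = 4; (max(-6, 8) >= (base - scale)) -> false; scale = -16; return -32
0 != -32, so the rewrite changes behavior.
verdict: not equivalent; witness: base=-4, step=-4


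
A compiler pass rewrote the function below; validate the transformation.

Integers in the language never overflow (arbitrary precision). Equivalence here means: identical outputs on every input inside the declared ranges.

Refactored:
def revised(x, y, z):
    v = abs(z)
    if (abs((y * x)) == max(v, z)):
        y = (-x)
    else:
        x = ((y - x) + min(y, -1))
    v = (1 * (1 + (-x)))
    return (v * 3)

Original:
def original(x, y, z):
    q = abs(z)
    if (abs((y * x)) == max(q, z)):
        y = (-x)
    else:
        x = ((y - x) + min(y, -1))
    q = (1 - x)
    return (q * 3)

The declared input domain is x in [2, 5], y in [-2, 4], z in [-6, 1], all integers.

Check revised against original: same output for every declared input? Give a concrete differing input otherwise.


Equivalent — the differences include local variable names differ, arithmetic usage differs, constant usage differs, yet no declared input distinguishes the two.
Spot check at x=2, y=-2, z=-2 — original: q := 2 | (abs((y * x)) == max(q, z)): false | x := -6 | q := 7 | result 21. revised: v := 2 | (abs((y * x)) == max(v, z)): false | x := -6 | v := 7 | result 21. Both give 21.
Sweeping the whole domain (224 inputs) finds no disagreement.
verdict: equivalent


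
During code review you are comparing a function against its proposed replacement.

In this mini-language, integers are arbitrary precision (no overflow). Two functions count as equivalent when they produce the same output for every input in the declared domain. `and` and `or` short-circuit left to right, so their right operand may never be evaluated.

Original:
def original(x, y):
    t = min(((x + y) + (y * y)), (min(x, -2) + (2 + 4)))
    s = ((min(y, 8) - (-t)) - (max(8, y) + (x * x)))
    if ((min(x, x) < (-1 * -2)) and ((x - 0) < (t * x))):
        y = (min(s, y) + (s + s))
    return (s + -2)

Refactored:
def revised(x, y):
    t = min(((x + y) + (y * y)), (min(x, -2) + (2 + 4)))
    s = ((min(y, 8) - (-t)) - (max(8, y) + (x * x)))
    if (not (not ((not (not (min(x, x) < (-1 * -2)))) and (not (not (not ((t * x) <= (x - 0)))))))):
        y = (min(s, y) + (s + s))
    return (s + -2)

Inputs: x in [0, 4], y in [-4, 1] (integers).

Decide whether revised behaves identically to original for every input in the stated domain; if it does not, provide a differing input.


Equivalent — the differences include boolean connective usage differs; and comparison usage differs, yet no declared input distinguishes the two.
Spot check at x=1, y=-3 — original: t := 4 | s := -8 | ((min(x, x) < (-1 * -2)) and ((x - 0) < (t * x))): true | y := -24 | result -10. revised: t := 4 | s := -8 | (not (not ((not (not (min(x, x) < (-1 * -2)))) and (not (not (not ((t * x) <= (x - 0)))))))): true | y := -24 | result -10. Both give -10.
Across all 30 domain points the two functions coincide.
verdict: equivalent


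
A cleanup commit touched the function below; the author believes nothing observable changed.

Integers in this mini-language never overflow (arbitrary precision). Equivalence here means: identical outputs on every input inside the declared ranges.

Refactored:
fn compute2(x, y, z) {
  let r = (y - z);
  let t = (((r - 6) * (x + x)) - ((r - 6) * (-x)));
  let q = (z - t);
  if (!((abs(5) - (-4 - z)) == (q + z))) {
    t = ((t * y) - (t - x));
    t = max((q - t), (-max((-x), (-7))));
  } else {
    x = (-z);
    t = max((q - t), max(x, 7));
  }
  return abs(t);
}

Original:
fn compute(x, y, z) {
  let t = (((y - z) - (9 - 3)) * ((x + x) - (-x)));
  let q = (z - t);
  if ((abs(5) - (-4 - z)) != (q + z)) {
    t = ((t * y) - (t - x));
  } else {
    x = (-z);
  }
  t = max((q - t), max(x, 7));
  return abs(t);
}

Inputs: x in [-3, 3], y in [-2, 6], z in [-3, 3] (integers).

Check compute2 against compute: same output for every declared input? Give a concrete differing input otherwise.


Not equivalent: x=-3, y=0, z=-3 separates them (7 vs 0).
compute: t becomes 27; next q becomes -30; next ((abs(5) - (-4 - z)) != (q + z)) evaluates to true; next t becomes -30; next t becomes 7; next final value 7
compute2: r becomes 3; next t becomes 27; next q becomes -30; next (!((abs(5) - (-4 - z)) == (q + z))) evaluates to true; next t becomes -30; next t becomes 0; next final value 0
verdict: not equivalent; witness: x=-3, y=0, z=-3


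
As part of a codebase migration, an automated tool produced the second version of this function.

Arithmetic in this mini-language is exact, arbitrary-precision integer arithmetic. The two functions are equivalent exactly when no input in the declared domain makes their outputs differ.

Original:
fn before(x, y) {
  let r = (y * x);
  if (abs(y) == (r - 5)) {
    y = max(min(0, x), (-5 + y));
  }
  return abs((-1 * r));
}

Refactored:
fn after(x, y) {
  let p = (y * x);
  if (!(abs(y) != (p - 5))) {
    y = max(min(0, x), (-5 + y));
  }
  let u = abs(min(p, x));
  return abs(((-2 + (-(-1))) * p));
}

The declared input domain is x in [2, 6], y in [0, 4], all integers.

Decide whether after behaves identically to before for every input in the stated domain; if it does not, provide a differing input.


Differences: arithmetic usage differs, comparison usage differs, local variable names differ, constant usage differs, min/max/abs usage differs, statement counts differ, boolean connective usage differs — yet all 25 inputs agree.
verdict: equivalent


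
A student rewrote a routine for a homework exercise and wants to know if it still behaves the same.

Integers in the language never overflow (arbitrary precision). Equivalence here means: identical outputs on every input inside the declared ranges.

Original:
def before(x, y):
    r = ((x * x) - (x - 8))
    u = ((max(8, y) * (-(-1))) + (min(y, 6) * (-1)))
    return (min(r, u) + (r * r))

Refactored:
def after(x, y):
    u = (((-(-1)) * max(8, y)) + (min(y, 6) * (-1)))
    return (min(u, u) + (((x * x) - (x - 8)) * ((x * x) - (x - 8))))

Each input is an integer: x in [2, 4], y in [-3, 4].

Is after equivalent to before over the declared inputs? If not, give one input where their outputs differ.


There is a counterexample at x=2, y=-3: 110 on one side, 111 on the other.
before: r := 10 | u := 11 | result 110
after: u := 11 | result 111
verdict: not equivalent; witness: x=2, y=-3
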